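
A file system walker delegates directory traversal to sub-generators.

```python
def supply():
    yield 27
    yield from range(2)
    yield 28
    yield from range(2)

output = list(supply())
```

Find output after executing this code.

Step 1: Trace yields in order:
  yield 27
  yield 0
  yield 1
  yield 28
  yield 0
  yield 1
Therefore output = [27, 0, 1, 28, 0, 1].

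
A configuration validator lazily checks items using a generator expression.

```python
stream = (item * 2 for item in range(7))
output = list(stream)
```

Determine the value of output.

Step 1: For each item in range(7), compute item*2:
  item=0: 0*2 = 0
  item=1: 1*2 = 2
  item=2: 2*2 = 4
  item=3: 3*2 = 6
  item=4: 4*2 = 8
  item=5: 5*2 = 10
  item=6: 6*2 = 12
Therefore output = [0, 2, 4, 6, 8, 10, 12].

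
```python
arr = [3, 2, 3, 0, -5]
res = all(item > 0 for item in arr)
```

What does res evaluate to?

Step 1: Check item > 0 for each element in [3, 2, 3, 0, -5]:
  3 > 0: True
  2 > 0: True
  3 > 0: True
  0 > 0: False
  -5 > 0: False
Step 2: all() returns False.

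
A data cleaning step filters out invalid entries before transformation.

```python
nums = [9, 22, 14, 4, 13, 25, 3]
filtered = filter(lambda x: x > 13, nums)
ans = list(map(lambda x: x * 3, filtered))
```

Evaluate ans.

Step 1: Filter nums for elements > 13:
  9: removed
  22: kept
  14: kept
  4: removed
  13: removed
  25: kept
  3: removed
Step 2: Map x * 3 on filtered [22, 14, 25]:
  22 -> 66
  14 -> 42
  25 -> 75
Therefore ans = [66, 42, 75].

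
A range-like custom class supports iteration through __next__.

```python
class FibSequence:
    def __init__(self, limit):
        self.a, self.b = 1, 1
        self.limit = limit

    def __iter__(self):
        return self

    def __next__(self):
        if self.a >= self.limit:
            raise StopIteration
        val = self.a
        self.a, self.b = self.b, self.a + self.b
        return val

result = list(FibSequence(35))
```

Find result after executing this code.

Step 1: Fibonacci-like sequence (a=1, b=1) until >= 35:
  Yield 1, then a,b = 1,2
  Yield 1, then a,b = 2,3
  Yield 2, then a,b = 3,5
  Yield 3, then a,b = 5,8
  Yield 5, then a,b = 8,13
  Yield 8, then a,b = 13,21
  Yield 13, then a,b = 21,34
  Yield 21, then a,b = 34,55
  Yield 34, then a,b = 55,89
Step 2: 55 >= 35, stop.
Therefore result = [1, 1, 2, 3, 5, 8, 13, 21, 34].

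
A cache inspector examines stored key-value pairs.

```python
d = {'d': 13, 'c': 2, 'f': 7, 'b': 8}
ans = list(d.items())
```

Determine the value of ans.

Step 1: d.items() returns (key, value) pairs in insertion order.
Therefore ans = [('d', 13), ('c', 2), ('f', 7), ('b', 8)].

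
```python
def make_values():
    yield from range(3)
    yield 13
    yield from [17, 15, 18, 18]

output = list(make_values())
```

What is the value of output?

Step 1: Trace yields in order:
  yield 0
  yield 1
  yield 2
  yield 13
  yield 17
  yield 15
  yield 18
  yield 18
Therefore output = [0, 1, 2, 13, 17, 15, 18, 18].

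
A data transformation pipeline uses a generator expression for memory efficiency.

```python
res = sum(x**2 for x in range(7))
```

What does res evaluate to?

Step 1: Compute x**2 for each x in range(7):
  x=0: 0**2 = 0
  x=1: 1**2 = 1
  x=2: 2**2 = 4
  x=3: 3**2 = 9
  x=4: 4**2 = 16
  x=5: 5**2 = 25
  x=6: 6**2 = 36
Step 2: sum = 0 + 1 + 4 + 9 + 16 + 25 + 36 = 91.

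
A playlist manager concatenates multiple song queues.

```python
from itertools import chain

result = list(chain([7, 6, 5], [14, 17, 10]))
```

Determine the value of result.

Step 1: chain() concatenates iterables: [7, 6, 5] + [14, 17, 10].
Therefore result = [7, 6, 5, 14, 17, 10].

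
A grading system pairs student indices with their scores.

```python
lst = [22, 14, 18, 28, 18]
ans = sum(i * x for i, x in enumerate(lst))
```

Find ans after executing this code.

Step 1: Compute i * x for each (i, x) in enumerate([22, 14, 18, 28, 18]):
  i=0, x=22: 0*22 = 0
  i=1, x=14: 1*14 = 14
  i=2, x=18: 2*18 = 36
  i=3, x=28: 3*28 = 84
  i=4, x=18: 4*18 = 72
Step 2: sum = 0 + 14 + 36 + 84 + 72 = 206.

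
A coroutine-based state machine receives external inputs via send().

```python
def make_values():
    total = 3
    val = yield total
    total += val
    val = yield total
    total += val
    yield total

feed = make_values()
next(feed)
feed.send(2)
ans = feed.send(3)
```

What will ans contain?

Step 1: next() -> yield total=3.
Step 2: send(2) -> val=2, total = 3+2 = 5, yield 5.
Step 3: send(3) -> val=3, total = 5+3 = 8, yield 8.
Therefore ans = 8.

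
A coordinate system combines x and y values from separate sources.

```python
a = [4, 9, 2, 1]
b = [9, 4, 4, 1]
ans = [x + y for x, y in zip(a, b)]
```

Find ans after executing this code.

Step 1: Add corresponding elements:
  4 + 9 = 13
  9 + 4 = 13
  2 + 4 = 6
  1 + 1 = 2
Therefore ans = [13, 13, 6, 2].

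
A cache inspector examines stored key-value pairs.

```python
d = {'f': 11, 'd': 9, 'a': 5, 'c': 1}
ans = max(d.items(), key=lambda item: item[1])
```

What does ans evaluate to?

Step 1: Find item with maximum value:
  ('f', 11)
  ('d', 9)
  ('a', 5)
  ('c', 1)
Step 2: Maximum value is 11 at key 'f'.
Therefore ans = ('f', 11).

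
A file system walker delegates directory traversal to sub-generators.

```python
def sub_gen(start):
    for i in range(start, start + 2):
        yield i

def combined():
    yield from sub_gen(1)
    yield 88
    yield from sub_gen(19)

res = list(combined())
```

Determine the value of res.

Step 1: combined() delegates to sub_gen(1):
  yield 1
  yield 2
Step 2: yield 88
Step 3: Delegates to sub_gen(19):
  yield 19
  yield 20
Therefore res = [1, 2, 88, 19, 20].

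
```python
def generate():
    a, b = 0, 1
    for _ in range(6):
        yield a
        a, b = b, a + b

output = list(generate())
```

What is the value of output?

Step 1: Fibonacci-like sequence starting with a=0, b=1:
  Iteration 1: yield a=0, then a,b = 1,1
  Iteration 2: yield a=1, then a,b = 1,2
  Iteration 3: yield a=1, then a,b = 2,3
  Iteration 4: yield a=2, then a,b = 3,5
  Iteration 5: yield a=3, then a,b = 5,8
  Iteration 6: yield a=5, then a,b = 8,13
Therefore output = [0, 1, 1, 2, 3, 5].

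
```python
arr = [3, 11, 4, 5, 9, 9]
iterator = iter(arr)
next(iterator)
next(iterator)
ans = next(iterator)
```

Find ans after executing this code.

Step 1: Create iterator over [3, 11, 4, 5, 9, 9].
Step 2: next() consumes 3.
Step 3: next() consumes 11.
Step 4: next() returns 4.
Therefore ans = 4.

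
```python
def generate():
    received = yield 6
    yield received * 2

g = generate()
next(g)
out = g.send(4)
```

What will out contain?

Step 1: next(g) advances to first yield, producing 6.
Step 2: send(4) resumes, received = 4.
Step 3: yield received * 2 = 4 * 2 = 8.
Therefore out = 8.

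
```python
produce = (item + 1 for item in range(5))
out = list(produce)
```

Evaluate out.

Step 1: For each item in range(5), compute item+1:
  item=0: 0+1 = 1
  item=1: 1+1 = 2
  item=2: 2+1 = 3
  item=3: 3+1 = 4
  item=4: 4+1 = 5
Therefore out = [1, 2, 3, 4, 5].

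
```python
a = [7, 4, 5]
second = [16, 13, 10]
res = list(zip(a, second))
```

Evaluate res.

Step 1: zip pairs elements at same index:
  Index 0: (7, 16)
  Index 1: (4, 13)
  Index 2: (5, 10)
Therefore res = [(7, 16), (4, 13), (5, 10)].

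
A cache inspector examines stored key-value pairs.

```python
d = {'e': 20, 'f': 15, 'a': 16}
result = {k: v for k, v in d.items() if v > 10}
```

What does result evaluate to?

Step 1: Filter items where value > 10:
  'e': 20 > 10: kept
  'f': 15 > 10: kept
  'a': 16 > 10: kept
Therefore result = {'e': 20, 'f': 15, 'a': 16}.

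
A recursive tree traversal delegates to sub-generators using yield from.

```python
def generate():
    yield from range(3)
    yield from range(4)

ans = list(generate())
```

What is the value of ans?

Step 1: Trace yields in order:
  yield 0
  yield 1
  yield 2
  yield 0
  yield 1
  yield 2
  yield 3
Therefore ans = [0, 1, 2, 0, 1, 2, 3].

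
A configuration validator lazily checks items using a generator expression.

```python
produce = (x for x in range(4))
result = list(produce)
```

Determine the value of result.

Step 1: Generator expression iterates range(4): [0, 1, 2, 3].
Step 2: list() collects all values.
Therefore result = [0, 1, 2, 3].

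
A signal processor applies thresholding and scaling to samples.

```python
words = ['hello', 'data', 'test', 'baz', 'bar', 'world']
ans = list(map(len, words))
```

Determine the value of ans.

Step 1: Map len() to each word:
  'hello' -> 5
  'data' -> 4
  'test' -> 4
  'baz' -> 3
  'bar' -> 3
  'world' -> 5
Therefore ans = [5, 4, 4, 3, 3, 5].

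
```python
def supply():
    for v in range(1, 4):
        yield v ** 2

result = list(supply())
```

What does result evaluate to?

Step 1: For each v in range(1, 4), yield v**2:
  v=1: yield 1**2 = 1
  v=2: yield 2**2 = 4
  v=3: yield 3**2 = 9
Therefore result = [1, 4, 9].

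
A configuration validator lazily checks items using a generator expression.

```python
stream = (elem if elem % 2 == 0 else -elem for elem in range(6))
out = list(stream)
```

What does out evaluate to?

Step 1: For each elem in range(6), yield elem if even, else -elem:
  elem=0: even, yield 0
  elem=1: odd, yield -1
  elem=2: even, yield 2
  elem=3: odd, yield -3
  elem=4: even, yield 4
  elem=5: odd, yield -5
Therefore out = [0, -1, 2, -3, 4, -5].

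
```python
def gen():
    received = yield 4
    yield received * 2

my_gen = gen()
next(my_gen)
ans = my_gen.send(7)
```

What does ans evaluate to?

Step 1: next(my_gen) advances to first yield, producing 4.
Step 2: send(7) resumes, received = 7.
Step 3: yield received * 2 = 7 * 2 = 14.
Therefore ans = 14.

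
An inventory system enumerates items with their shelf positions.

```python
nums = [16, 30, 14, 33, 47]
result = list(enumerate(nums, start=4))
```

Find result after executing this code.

Step 1: enumerate with start=4:
  (4, 16)
  (5, 30)
  (6, 14)
  (7, 33)
  (8, 47)
Therefore result = [(4, 16), (5, 30), (6, 14), (7, 33), (8, 47)].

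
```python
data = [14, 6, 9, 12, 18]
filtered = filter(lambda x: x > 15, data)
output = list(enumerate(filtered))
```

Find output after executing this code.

Step 1: Filter [14, 6, 9, 12, 18] for > 15: [18].
Step 2: enumerate re-indexes from 0: [(0, 18)].
Therefore output = [(0, 18)].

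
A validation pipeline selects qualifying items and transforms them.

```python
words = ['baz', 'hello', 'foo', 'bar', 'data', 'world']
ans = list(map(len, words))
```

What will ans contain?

Step 1: Map len() to each word:
  'baz' -> 3
  'hello' -> 5
  'foo' -> 3
  'bar' -> 3
  'data' -> 4
  'world' -> 5
Therefore ans = [3, 5, 3, 3, 4, 5].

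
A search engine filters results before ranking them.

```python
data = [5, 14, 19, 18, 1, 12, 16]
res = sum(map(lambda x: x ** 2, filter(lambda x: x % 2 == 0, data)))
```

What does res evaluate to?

Step 1: Filter even numbers from [5, 14, 19, 18, 1, 12, 16]: [14, 18, 12, 16]
Step 2: Square each: [196, 324, 144, 256]
Step 3: Sum = 920.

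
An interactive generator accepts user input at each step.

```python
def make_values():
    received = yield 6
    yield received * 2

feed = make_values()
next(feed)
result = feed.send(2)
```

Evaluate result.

Step 1: next(feed) advances to first yield, producing 6.
Step 2: send(2) resumes, received = 2.
Step 3: yield received * 2 = 2 * 2 = 4.
Therefore result = 4.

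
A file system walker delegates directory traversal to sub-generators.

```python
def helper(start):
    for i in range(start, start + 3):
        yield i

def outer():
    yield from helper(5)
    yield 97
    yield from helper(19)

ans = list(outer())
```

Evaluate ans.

Step 1: outer() delegates to helper(5):
  yield 5
  yield 6
  yield 7
Step 2: yield 97
Step 3: Delegates to helper(19):
  yield 19
  yield 20
  yield 21
Therefore ans = [5, 6, 7, 97, 19, 20, 21].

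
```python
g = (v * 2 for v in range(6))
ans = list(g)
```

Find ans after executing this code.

Step 1: For each v in range(6), compute v*2:
  v=0: 0*2 = 0
  v=1: 1*2 = 2
  v=2: 2*2 = 4
  v=3: 3*2 = 6
  v=4: 4*2 = 8
  v=5: 5*2 = 10
Therefore ans = [0, 2, 4, 6, 8, 10].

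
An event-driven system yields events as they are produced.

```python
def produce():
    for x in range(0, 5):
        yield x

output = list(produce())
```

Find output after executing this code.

Step 1: The generator yields each value from range(0, 5).
Step 2: list() consumes all yields: [0, 1, 2, 3, 4].
Therefore output = [0, 1, 2, 3, 4].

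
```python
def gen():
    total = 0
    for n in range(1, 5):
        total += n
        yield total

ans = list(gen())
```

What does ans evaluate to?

Step 1: Generator accumulates running sum:
  n=1: total = 1, yield 1
  n=2: total = 3, yield 3
  n=3: total = 6, yield 6
  n=4: total = 10, yield 10
Therefore ans = [1, 3, 6, 10].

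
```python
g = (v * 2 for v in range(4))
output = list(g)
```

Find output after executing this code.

Step 1: For each v in range(4), compute v*2:
  v=0: 0*2 = 0
  v=1: 1*2 = 2
  v=2: 2*2 = 4
  v=3: 3*2 = 6
Therefore output = [0, 2, 4, 6].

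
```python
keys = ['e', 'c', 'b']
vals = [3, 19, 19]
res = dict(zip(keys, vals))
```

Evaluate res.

Step 1: zip pairs keys with values:
  'e' -> 3
  'c' -> 19
  'b' -> 19
Therefore res = {'e': 3, 'c': 19, 'b': 19}.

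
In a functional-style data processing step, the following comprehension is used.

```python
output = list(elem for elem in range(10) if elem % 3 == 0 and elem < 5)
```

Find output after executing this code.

Step 1: Filter range(10) where elem % 3 == 0 and elem < 5:
  elem=0: both conditions met, included
  elem=1: excluded (1 % 3 != 0)
  elem=2: excluded (2 % 3 != 0)
  elem=3: both conditions met, included
  elem=4: excluded (4 % 3 != 0)
  elem=5: excluded (5 % 3 != 0, 5 >= 5)
  elem=6: excluded (6 >= 5)
  elem=7: excluded (7 % 3 != 0, 7 >= 5)
  elem=8: excluded (8 % 3 != 0, 8 >= 5)
  elem=9: excluded (9 >= 5)
Therefore output = [0, 3].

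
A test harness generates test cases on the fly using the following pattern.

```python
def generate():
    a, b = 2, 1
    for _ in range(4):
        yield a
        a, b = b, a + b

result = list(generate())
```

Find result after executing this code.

Step 1: Fibonacci-like sequence starting with a=2, b=1:
  Iteration 1: yield a=2, then a,b = 1,3
  Iteration 2: yield a=1, then a,b = 3,4
  Iteration 3: yield a=3, then a,b = 4,7
  Iteration 4: yield a=4, then a,b = 7,11
Therefore result = [2, 1, 3, 4].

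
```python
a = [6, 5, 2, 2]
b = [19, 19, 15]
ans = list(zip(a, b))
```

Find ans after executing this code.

Step 1: zip stops at shortest (len(a)=4, len(b)=3):
  Index 0: (6, 19)
  Index 1: (5, 19)
  Index 2: (2, 15)
Step 2: Last element of a (2) has no pair, dropped.
Therefore ans = [(6, 19), (5, 19), (2, 15)].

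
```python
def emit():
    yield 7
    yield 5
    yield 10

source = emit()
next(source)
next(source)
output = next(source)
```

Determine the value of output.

Step 1: emit() creates a generator.
Step 2: next(source) yields 7 (consumed and discarded).
Step 3: next(source) yields 5 (consumed and discarded).
Step 4: next(source) yields 10, assigned to output.
Therefore output = 10.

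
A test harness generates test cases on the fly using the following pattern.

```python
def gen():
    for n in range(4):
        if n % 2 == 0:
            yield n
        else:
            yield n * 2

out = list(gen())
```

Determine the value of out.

Step 1: For each n in range(4), yield n if even, else n*2:
  n=0 (even): yield 0
  n=1 (odd): yield 1*2 = 2
  n=2 (even): yield 2
  n=3 (odd): yield 3*2 = 6
Therefore out = [0, 2, 2, 6].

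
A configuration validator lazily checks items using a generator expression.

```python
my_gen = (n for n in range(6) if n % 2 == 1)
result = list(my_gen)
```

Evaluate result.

Step 1: Filter range(6) keeping only odd values:
  n=0: even, excluded
  n=1: odd, included
  n=2: even, excluded
  n=3: odd, included
  n=4: even, excluded
  n=5: odd, included
Therefore result = [1, 3, 5].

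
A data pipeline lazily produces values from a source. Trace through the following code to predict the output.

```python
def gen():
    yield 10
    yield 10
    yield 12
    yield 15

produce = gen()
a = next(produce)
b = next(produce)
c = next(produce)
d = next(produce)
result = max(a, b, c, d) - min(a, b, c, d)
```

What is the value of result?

Step 1: Create generator and consume all values:
  a = next(produce) = 10
  b = next(produce) = 10
  c = next(produce) = 12
  d = next(produce) = 15
Step 2: max = 15, min = 10, result = 15 - 10 = 5.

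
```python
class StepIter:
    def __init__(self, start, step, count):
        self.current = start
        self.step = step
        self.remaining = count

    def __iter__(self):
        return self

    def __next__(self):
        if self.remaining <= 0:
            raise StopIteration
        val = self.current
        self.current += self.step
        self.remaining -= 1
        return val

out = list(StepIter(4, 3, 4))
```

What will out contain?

Step 1: StepIter starts at 4, increments by 3, for 4 steps:
  Yield 4, then current += 3
  Yield 7, then current += 3
  Yield 10, then current += 3
  Yield 13, then current += 3
Therefore out = [4, 7, 10, 13].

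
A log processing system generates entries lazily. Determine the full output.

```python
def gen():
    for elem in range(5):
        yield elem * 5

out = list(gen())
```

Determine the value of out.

Step 1: For each elem in range(5), yield elem * 5:
  elem=0: yield 0 * 5 = 0
  elem=1: yield 1 * 5 = 5
  elem=2: yield 2 * 5 = 10
  elem=3: yield 3 * 5 = 15
  elem=4: yield 4 * 5 = 20
Therefore out = [0, 5, 10, 15, 20].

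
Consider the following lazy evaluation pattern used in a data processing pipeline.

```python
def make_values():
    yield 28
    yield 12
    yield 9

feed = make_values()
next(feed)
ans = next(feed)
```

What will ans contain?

Step 1: make_values() creates a generator.
Step 2: next(feed) yields 28 (consumed and discarded).
Step 3: next(feed) yields 12, assigned to ans.
Therefore ans = 12.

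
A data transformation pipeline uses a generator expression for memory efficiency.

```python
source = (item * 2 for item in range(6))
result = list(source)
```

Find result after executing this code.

Step 1: For each item in range(6), compute item*2:
  item=0: 0*2 = 0
  item=1: 1*2 = 2
  item=2: 2*2 = 4
  item=3: 3*2 = 6
  item=4: 4*2 = 8
  item=5: 5*2 = 10
Therefore result = [0, 2, 4, 6, 8, 10].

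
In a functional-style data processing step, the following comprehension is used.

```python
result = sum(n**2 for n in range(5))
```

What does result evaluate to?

Step 1: Compute n**2 for each n in range(5):
  n=0: 0**2 = 0
  n=1: 1**2 = 1
  n=2: 2**2 = 4
  n=3: 3**2 = 9
  n=4: 4**2 = 16
Step 2: sum = 0 + 1 + 4 + 9 + 16 = 30.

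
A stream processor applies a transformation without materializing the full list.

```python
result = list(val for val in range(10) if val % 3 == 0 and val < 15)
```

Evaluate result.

Step 1: Filter range(10) where val % 3 == 0 and val < 15:
  val=0: both conditions met, included
  val=1: excluded (1 % 3 != 0)
  val=2: excluded (2 % 3 != 0)
  val=3: both conditions met, included
  val=4: excluded (4 % 3 != 0)
  val=5: excluded (5 % 3 != 0)
  val=6: both conditions met, included
  val=7: excluded (7 % 3 != 0)
  val=8: excluded (8 % 3 != 0)
  val=9: both conditions met, included
Therefore result = [0, 3, 6, 9].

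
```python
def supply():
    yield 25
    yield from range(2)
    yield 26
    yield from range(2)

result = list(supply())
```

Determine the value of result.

Step 1: Trace yields in order:
  yield 25
  yield 0
  yield 1
  yield 26
  yield 0
  yield 1
Therefore result = [25, 0, 1, 26, 0, 1].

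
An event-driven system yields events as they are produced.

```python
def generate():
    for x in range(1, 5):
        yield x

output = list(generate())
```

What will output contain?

Step 1: The generator yields each value from range(1, 5).
Step 2: list() consumes all yields: [1, 2, 3, 4].
Therefore output = [1, 2, 3, 4].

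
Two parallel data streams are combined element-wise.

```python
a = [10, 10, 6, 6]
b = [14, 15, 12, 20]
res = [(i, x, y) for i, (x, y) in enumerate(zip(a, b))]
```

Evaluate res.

Step 1: enumerate(zip(a, b)) gives index with paired elements:
  i=0: (10, 14)
  i=1: (10, 15)
  i=2: (6, 12)
  i=3: (6, 20)
Therefore res = [(0, 10, 14), (1, 10, 15), (2, 6, 12), (3, 6, 20)].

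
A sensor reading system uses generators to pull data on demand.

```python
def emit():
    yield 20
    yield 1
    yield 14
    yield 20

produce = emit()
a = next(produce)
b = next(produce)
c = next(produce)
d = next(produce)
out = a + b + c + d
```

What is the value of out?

Step 1: Create generator and consume all values:
  a = next(produce) = 20
  b = next(produce) = 1
  c = next(produce) = 14
  d = next(produce) = 20
Step 2: out = 20 + 1 + 14 + 20 = 55.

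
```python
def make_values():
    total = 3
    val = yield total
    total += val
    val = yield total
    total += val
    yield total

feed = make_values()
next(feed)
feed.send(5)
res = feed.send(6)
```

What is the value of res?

Step 1: next() -> yield total=3.
Step 2: send(5) -> val=5, total = 3+5 = 8, yield 8.
Step 3: send(6) -> val=6, total = 8+6 = 14, yield 14.
Therefore res = 14.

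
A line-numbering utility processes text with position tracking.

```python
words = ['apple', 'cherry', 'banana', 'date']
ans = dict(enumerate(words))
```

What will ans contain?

Step 1: enumerate pairs indices with words:
  0 -> 'apple'
  1 -> 'cherry'
  2 -> 'banana'
  3 -> 'date'
Therefore ans = {0: 'apple', 1: 'cherry', 2: 'banana', 3: 'date'}.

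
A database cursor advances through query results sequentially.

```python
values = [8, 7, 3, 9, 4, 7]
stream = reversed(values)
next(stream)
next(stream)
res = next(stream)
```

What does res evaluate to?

Step 1: reversed([8, 7, 3, 9, 4, 7]) gives iterator: [7, 4, 9, 3, 7, 8].
Step 2: First next() = 7, second next() = 4.
Step 3: Third next() = 9.
Therefore res = 9.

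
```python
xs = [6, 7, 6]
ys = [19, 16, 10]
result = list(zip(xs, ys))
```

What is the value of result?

Step 1: zip pairs elements at same index:
  Index 0: (6, 19)
  Index 1: (7, 16)
  Index 2: (6, 10)
Therefore result = [(6, 19), (7, 16), (6, 10)].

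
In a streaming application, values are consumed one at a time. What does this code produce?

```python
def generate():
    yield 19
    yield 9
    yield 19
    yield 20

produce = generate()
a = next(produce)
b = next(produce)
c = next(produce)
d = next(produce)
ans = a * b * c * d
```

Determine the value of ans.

Step 1: Create generator and consume all values:
  a = next(produce) = 19
  b = next(produce) = 9
  c = next(produce) = 19
  d = next(produce) = 20
Step 2: ans = 19 * 9 * 19 * 20 = 64980.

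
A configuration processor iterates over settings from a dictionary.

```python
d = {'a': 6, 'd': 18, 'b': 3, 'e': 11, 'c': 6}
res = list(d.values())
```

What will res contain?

Step 1: d.values() returns the dictionary values in insertion order.
Therefore res = [6, 18, 3, 11, 6].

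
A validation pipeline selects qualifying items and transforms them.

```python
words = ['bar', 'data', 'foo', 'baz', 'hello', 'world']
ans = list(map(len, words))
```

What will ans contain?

Step 1: Map len() to each word:
  'bar' -> 3
  'data' -> 4
  'foo' -> 3
  'baz' -> 3
  'hello' -> 5
  'world' -> 5
Therefore ans = [3, 4, 3, 3, 5, 5].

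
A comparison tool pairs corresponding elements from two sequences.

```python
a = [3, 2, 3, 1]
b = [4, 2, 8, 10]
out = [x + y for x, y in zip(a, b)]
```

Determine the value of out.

Step 1: Add corresponding elements:
  3 + 4 = 7
  2 + 2 = 4
  3 + 8 = 11
  1 + 10 = 11
Therefore out = [7, 4, 11, 11].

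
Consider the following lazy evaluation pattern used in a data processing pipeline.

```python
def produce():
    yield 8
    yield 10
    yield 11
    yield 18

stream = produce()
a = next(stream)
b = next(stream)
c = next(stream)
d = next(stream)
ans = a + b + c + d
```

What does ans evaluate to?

Step 1: Create generator and consume all values:
  a = next(stream) = 8
  b = next(stream) = 10
  c = next(stream) = 11
  d = next(stream) = 18
Step 2: ans = 8 + 10 + 11 + 18 = 47.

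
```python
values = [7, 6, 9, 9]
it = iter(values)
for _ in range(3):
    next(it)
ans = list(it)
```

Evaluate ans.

Step 1: Create iterator over [7, 6, 9, 9].
Step 2: Advance 3 positions (consuming [7, 6, 9]).
Step 3: list() collects remaining elements: [9].
Therefore ans = [9].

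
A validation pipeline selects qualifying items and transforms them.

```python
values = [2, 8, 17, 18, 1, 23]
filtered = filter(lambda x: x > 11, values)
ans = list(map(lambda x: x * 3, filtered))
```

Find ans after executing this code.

Step 1: Filter values for elements > 11:
  2: removed
  8: removed
  17: kept
  18: kept
  1: removed
  23: kept
Step 2: Map x * 3 on filtered [17, 18, 23]:
  17 -> 51
  18 -> 54
  23 -> 69
Therefore ans = [51, 54, 69].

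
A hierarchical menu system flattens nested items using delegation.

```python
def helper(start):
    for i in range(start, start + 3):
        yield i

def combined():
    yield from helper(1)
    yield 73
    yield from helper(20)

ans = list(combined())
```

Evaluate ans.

Step 1: combined() delegates to helper(1):
  yield 1
  yield 2
  yield 3
Step 2: yield 73
Step 3: Delegates to helper(20):
  yield 20
  yield 21
  yield 22
Therefore ans = [1, 2, 3, 73, 20, 21, 22].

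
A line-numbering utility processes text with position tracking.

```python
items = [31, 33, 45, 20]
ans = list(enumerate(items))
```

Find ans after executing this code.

Step 1: enumerate pairs each element with its index:
  (0, 31)
  (1, 33)
  (2, 45)
  (3, 20)
Therefore ans = [(0, 31), (1, 33), (2, 45), (3, 20)].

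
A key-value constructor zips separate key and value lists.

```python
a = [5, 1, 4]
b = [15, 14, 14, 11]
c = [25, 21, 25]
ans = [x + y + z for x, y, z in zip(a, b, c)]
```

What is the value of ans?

Step 1: zip three lists (truncates to shortest, len=3):
  5 + 15 + 25 = 45
  1 + 14 + 21 = 36
  4 + 14 + 25 = 43
Therefore ans = [45, 36, 43].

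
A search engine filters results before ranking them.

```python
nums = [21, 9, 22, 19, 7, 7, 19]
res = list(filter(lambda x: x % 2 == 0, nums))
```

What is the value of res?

Step 1: Filter elements divisible by 2:
  21 % 2 = 1: removed
  9 % 2 = 1: removed
  22 % 2 = 0: kept
  19 % 2 = 1: removed
  7 % 2 = 1: removed
  7 % 2 = 1: removed
  19 % 2 = 1: removed
Therefore res = [22].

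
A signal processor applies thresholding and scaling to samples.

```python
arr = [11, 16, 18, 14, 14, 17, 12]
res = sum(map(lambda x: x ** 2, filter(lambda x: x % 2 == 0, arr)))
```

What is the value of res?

Step 1: Filter even numbers from [11, 16, 18, 14, 14, 17, 12]: [16, 18, 14, 14, 12]
Step 2: Square each: [256, 324, 196, 196, 144]
Step 3: Sum = 1116.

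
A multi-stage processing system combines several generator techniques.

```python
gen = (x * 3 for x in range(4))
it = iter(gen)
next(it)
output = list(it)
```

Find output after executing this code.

Step 1: Generator produces [0, 3, 6, 9].
Step 2: next(it) consumes first element (0).
Step 3: list(it) collects remaining: [3, 6, 9].
Therefore output = [3, 6, 9].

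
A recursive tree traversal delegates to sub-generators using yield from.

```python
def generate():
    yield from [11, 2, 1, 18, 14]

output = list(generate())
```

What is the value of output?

Step 1: yield from delegates to the iterable, yielding each element.
Step 2: Collected values: [11, 2, 1, 18, 14].
Therefore output = [11, 2, 1, 18, 14].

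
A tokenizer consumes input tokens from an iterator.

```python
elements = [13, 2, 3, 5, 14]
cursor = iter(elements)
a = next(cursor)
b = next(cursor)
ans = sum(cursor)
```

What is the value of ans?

Step 1: Create iterator over [13, 2, 3, 5, 14].
Step 2: a = next() = 13, b = next() = 2.
Step 3: sum() of remaining [3, 5, 14] = 22.
Therefore ans = 22.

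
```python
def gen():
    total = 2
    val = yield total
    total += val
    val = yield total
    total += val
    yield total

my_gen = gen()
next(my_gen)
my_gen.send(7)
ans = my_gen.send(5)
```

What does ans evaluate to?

Step 1: next() -> yield total=2.
Step 2: send(7) -> val=7, total = 2+7 = 9, yield 9.
Step 3: send(5) -> val=5, total = 9+5 = 14, yield 14.
Therefore ans = 14.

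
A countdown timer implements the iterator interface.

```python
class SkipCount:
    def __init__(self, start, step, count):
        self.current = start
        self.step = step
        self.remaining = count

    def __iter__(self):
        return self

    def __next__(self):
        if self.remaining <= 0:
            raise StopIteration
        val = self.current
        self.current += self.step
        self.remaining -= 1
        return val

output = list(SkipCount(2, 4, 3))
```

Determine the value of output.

Step 1: SkipCount starts at 2, increments by 4, for 3 steps:
  Yield 2, then current += 4
  Yield 6, then current += 4
  Yield 10, then current += 4
Therefore output = [2, 6, 10].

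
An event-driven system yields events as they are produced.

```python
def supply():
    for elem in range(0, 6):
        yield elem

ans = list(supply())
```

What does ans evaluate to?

Step 1: The generator yields each value from range(0, 6).
Step 2: list() consumes all yields: [0, 1, 2, 3, 4, 5].
Therefore ans = [0, 1, 2, 3, 4, 5].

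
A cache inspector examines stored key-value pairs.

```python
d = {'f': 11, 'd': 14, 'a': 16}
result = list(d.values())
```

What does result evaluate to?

Step 1: d.values() returns the dictionary values in insertion order.
Therefore result = [11, 14, 16].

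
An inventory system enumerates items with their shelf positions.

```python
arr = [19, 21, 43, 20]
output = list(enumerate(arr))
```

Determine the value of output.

Step 1: enumerate pairs each element with its index:
  (0, 19)
  (1, 21)
  (2, 43)
  (3, 20)
Therefore output = [(0, 19), (1, 21), (2, 43), (3, 20)].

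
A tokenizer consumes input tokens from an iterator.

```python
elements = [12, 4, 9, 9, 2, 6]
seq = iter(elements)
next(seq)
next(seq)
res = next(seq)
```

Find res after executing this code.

Step 1: Create iterator over [12, 4, 9, 9, 2, 6].
Step 2: next() consumes 12.
Step 3: next() consumes 4.
Step 4: next() returns 9.
Therefore res = 9.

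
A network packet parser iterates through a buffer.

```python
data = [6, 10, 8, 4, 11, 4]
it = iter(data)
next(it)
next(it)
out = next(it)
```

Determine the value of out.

Step 1: Create iterator over [6, 10, 8, 4, 11, 4].
Step 2: next() consumes 6.
Step 3: next() consumes 10.
Step 4: next() returns 8.
Therefore out = 8.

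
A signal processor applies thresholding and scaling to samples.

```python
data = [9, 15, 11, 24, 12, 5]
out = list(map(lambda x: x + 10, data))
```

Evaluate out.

Step 1: Apply lambda x: x + 10 to each element:
  9 -> 19
  15 -> 25
  11 -> 21
  24 -> 34
  12 -> 22
  5 -> 15
Therefore out = [19, 25, 21, 34, 22, 15].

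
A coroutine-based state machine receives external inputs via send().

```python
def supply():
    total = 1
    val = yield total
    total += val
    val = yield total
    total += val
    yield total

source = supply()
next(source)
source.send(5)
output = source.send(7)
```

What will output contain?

Step 1: next() -> yield total=1.
Step 2: send(5) -> val=5, total = 1+5 = 6, yield 6.
Step 3: send(7) -> val=7, total = 6+7 = 13, yield 13.
Therefore output = 13.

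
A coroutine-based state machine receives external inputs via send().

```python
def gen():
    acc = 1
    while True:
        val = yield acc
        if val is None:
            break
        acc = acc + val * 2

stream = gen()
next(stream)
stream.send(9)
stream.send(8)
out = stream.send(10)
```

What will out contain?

Step 1: next() -> yield acc=1.
Step 2: send(9) -> val=9, acc = 1 + 9*2 = 19, yield 19.
Step 3: send(8) -> val=8, acc = 19 + 8*2 = 35, yield 35.
Step 4: send(10) -> val=10, acc = 35 + 10*2 = 55, yield 55.
Therefore out = 55.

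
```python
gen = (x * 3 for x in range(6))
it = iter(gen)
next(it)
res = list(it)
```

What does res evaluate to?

Step 1: Generator produces [0, 3, 6, 9, 12, 15].
Step 2: next(it) consumes first element (0).
Step 3: list(it) collects remaining: [3, 6, 9, 12, 15].
Therefore res = [3, 6, 9, 12, 15].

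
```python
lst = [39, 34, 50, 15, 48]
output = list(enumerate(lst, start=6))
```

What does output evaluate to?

Step 1: enumerate with start=6:
  (6, 39)
  (7, 34)
  (8, 50)
  (9, 15)
  (10, 48)
Therefore output = [(6, 39), (7, 34), (8, 50), (9, 15), (10, 48)].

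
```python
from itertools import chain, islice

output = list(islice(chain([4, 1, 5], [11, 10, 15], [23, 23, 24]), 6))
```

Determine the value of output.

Step 1: chain([4, 1, 5], [11, 10, 15], [23, 23, 24]) = [4, 1, 5, 11, 10, 15, 23, 23, 24].
Step 2: islice takes first 6 elements: [4, 1, 5, 11, 10, 15].
Therefore output = [4, 1, 5, 11, 10, 15].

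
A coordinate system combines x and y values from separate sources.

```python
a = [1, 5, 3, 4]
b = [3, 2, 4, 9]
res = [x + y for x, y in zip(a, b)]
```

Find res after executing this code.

Step 1: Add corresponding elements:
  1 + 3 = 4
  5 + 2 = 7
  3 + 4 = 7
  4 + 9 = 13
Therefore res = [4, 7, 7, 13].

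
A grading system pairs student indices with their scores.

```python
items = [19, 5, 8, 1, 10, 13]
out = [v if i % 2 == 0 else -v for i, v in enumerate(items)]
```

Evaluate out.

Step 1: For each (i, v), keep v if i is even, negate if odd:
  i=0 (even): keep 19
  i=1 (odd): negate to -5
  i=2 (even): keep 8
  i=3 (odd): negate to -1
  i=4 (even): keep 10
  i=5 (odd): negate to -13
Therefore out = [19, -5, 8, -1, 10, -13].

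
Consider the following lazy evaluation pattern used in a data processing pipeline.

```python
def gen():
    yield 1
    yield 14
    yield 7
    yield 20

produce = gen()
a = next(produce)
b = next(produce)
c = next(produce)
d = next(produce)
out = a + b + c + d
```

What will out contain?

Step 1: Create generator and consume all values:
  a = next(produce) = 1
  b = next(produce) = 14
  c = next(produce) = 7
  d = next(produce) = 20
Step 2: out = 1 + 14 + 7 + 20 = 42.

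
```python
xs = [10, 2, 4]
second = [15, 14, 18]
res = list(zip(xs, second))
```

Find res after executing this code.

Step 1: zip pairs elements at same index:
  Index 0: (10, 15)
  Index 1: (2, 14)
  Index 2: (4, 18)
Therefore res = [(10, 15), (2, 14), (4, 18)].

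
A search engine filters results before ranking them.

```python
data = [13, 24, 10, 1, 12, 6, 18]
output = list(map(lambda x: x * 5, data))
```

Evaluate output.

Step 1: Apply lambda x: x * 5 to each element:
  13 -> 65
  24 -> 120
  10 -> 50
  1 -> 5
  12 -> 60
  6 -> 30
  18 -> 90
Therefore output = [65, 120, 50, 5, 60, 30, 90].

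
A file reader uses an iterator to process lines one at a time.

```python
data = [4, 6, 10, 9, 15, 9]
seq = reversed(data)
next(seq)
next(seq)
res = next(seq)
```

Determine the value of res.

Step 1: reversed([4, 6, 10, 9, 15, 9]) gives iterator: [9, 15, 9, 10, 6, 4].
Step 2: First next() = 9, second next() = 15.
Step 3: Third next() = 9.
Therefore res = 9.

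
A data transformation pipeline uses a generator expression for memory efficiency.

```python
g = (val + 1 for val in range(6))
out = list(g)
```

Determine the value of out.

Step 1: For each val in range(6), compute val+1:
  val=0: 0+1 = 1
  val=1: 1+1 = 2
  val=2: 2+1 = 3
  val=3: 3+1 = 4
  val=4: 4+1 = 5
  val=5: 5+1 = 6
Therefore out = [1, 2, 3, 4, 5, 6].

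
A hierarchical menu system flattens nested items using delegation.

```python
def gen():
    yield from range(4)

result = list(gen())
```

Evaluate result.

Step 1: yield from delegates to the iterable, yielding each element.
Step 2: Collected values: [0, 1, 2, 3].
Therefore result = [0, 1, 2, 3].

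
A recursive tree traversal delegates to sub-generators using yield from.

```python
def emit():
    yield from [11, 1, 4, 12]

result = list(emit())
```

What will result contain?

Step 1: yield from delegates to the iterable, yielding each element.
Step 2: Collected values: [11, 1, 4, 12].
Therefore result = [11, 1, 4, 12].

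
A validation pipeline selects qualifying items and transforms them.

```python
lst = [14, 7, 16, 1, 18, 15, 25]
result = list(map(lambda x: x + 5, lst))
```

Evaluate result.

Step 1: Apply lambda x: x + 5 to each element:
  14 -> 19
  7 -> 12
  16 -> 21
  1 -> 6
  18 -> 23
  15 -> 20
  25 -> 30
Therefore result = [19, 12, 21, 6, 23, 20, 30].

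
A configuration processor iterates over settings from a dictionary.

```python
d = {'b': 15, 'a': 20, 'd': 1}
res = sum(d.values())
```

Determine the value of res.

Step 1: d.values() = [15, 20, 1].
Step 2: sum = 36.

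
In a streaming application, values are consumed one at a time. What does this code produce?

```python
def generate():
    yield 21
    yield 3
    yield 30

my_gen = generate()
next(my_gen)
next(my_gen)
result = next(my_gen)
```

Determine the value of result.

Step 1: generate() creates a generator.
Step 2: next(my_gen) yields 21 (consumed and discarded).
Step 3: next(my_gen) yields 3 (consumed and discarded).
Step 4: next(my_gen) yields 30, assigned to result.
Therefore result = 30.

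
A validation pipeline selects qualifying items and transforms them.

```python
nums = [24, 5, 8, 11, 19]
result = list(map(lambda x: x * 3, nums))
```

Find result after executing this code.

Step 1: Apply lambda x: x * 3 to each element:
  24 -> 72
  5 -> 15
  8 -> 24
  11 -> 33
  19 -> 57
Therefore result = [72, 15, 24, 33, 57].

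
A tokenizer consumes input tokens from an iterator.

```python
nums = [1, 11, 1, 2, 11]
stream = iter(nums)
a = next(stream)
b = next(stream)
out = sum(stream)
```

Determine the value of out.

Step 1: Create iterator over [1, 11, 1, 2, 11].
Step 2: a = next() = 1, b = next() = 11.
Step 3: sum() of remaining [1, 2, 11] = 14.
Therefore out = 14.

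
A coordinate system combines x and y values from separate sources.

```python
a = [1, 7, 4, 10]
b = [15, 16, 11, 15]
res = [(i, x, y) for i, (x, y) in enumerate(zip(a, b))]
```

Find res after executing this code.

Step 1: enumerate(zip(a, b)) gives index with paired elements:
  i=0: (1, 15)
  i=1: (7, 16)
  i=2: (4, 11)
  i=3: (10, 15)
Therefore res = [(0, 1, 15), (1, 7, 16), (2, 4, 11), (3, 10, 15)].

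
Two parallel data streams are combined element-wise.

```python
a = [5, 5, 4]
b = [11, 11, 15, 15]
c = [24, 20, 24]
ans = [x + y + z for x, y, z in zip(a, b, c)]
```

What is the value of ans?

Step 1: zip three lists (truncates to shortest, len=3):
  5 + 11 + 24 = 40
  5 + 11 + 20 = 36
  4 + 15 + 24 = 43
Therefore ans = [40, 36, 43].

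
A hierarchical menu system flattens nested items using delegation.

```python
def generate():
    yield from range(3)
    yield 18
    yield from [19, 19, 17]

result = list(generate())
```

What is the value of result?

Step 1: Trace yields in order:
  yield 0
  yield 1
  yield 2
  yield 18
  yield 19
  yield 19
  yield 17
Therefore result = [0, 1, 2, 18, 19, 19, 17].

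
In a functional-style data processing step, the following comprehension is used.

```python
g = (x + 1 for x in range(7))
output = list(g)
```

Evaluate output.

Step 1: For each x in range(7), compute x+1:
  x=0: 0+1 = 1
  x=1: 1+1 = 2
  x=2: 2+1 = 3
  x=3: 3+1 = 4
  x=4: 4+1 = 5
  x=5: 5+1 = 6
  x=6: 6+1 = 7
Therefore output = [1, 2, 3, 4, 5, 6, 7].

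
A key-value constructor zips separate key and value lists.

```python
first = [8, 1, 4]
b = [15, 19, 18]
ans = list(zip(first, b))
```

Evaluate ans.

Step 1: zip pairs elements at same index:
  Index 0: (8, 15)
  Index 1: (1, 19)
  Index 2: (4, 18)
Therefore ans = [(8, 15), (1, 19), (4, 18)].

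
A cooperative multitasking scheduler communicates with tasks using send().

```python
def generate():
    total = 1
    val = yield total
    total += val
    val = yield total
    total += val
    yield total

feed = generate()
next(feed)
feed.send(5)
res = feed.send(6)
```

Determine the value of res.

Step 1: next() -> yield total=1.
Step 2: send(5) -> val=5, total = 1+5 = 6, yield 6.
Step 3: send(6) -> val=6, total = 6+6 = 12, yield 12.
Therefore res = 12.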